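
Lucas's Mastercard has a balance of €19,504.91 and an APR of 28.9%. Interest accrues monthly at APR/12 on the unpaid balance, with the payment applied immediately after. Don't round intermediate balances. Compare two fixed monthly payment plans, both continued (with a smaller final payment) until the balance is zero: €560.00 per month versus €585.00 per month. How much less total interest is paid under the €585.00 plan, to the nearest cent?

Monthly rate r = 28.9%/12 = 2.40833% = 0.0240833.
At €560.00/mo: n = ⌈−ln(1 − rB₀/P)/ln(1+r)⌉ = 77 payments (last €392.91); total interest = total paid − €19,504.91 = €23,448.00.
At €585.00/mo: 69 payments (last €153.56); total interest €20,428.65.
Interest saved = €23,448.00 − €20,428.65 = €3,019.35.

€3,019.35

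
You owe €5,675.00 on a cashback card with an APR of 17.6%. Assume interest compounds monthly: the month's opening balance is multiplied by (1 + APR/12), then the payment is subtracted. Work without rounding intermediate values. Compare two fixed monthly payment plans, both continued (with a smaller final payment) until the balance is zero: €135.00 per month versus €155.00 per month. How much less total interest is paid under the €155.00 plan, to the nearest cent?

Monthly rate r = 17.6%/12 = 1.46667% = 0.0146667.
At €135.00/mo: n = ⌈−ln(1 − rB₀/P)/ln(1+r)⌉ = 66 payments (last €112.50); total interest = total paid − €5,675.00 = €3,212.50.
At €155.00/mo: 53 payments (last €137.20); total interest €2,522.20.
Interest saved = €3,212.50 − €2,522.20 = €690.30.

€690.30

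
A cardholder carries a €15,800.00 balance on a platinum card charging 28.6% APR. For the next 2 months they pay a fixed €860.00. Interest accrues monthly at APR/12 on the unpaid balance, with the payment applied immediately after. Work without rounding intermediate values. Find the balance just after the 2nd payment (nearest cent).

€14,821.61

Monthly rate r = 28.6%/12 = 2.38333% = 0.0238333.
Each month: B ← B·(1+r) − €860.00.
Month 1: interest €376.57; balance after payment €15,316.57.
Month 2: interest €365.04; balance after payment €14,821.61.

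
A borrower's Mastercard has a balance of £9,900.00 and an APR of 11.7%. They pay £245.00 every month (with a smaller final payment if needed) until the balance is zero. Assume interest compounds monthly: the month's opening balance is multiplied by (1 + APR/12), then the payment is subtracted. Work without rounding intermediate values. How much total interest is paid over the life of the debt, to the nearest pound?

Monthly rate r = 11.7%/12 = 0.975% = 0.00975.
Payoff takes n = ⌈−ln(1 − rB₀/P)/ln(1+r)⌉ = ⌈51.618⌉ = 52 payments; the last is £151.79.
Total paid = 51·£245.00 + £151.79 = £12,646.79.
Total interest = total paid − principal = £12,646.79 − £9,900.00 = £2,746.79.

£2,747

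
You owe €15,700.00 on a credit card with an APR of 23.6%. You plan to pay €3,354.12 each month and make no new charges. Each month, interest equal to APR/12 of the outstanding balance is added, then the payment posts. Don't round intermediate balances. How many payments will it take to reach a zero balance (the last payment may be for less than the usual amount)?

5 payments

Monthly rate r = 23.6%/12 = 1.96667% = 0.0196667.
Recurrence: B ← B·(1+r) − €3,354.12.
Month 1: interest €308.77; balance after payment €12,654.65.
Month 2: interest €248.87; balance after payment €9,549.40.
Month 3: interest €187.80; balance after payment €6,383.09.
Month 4: interest €125.53; balance after payment €3,154.50.
Month 5: interest €62.04; balance after payment €0.00.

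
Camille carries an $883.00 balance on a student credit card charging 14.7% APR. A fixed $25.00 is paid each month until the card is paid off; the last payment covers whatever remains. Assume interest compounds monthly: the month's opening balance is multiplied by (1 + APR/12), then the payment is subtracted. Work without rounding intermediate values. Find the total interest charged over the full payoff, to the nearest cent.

Monthly rate r = 14.7%/12 = 1.225% = 0.01225.
Payoff takes n = ⌈−ln(1 − rB₀/P)/ln(1+r)⌉ = ⌈46.553⌉ = 47 payments; the last is $13.87.
Total paid = 46·$25.00 + $13.87 = $1,163.87.
Total interest = total paid − principal = $1,163.87 − $883.00 = $280.87.

$280.87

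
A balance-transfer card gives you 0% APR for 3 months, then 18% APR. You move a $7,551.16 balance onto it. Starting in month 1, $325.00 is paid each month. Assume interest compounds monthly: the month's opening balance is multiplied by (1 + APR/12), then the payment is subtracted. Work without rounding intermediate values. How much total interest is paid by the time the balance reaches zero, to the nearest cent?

$1,320.01

Promo months 1–3 at r₀ = 0%/12 = 0; months 4+ at r₁ = 18%/12 = 0.015.
After month 3 (no interest yet): B = $7,551.16 − 3·$325.00 = $6,576.16.
Then at r₁ with $325.00/mo: n₂ = −ln(1 − r₁·B/P)/ln(1+r₁) ≈ 24.29 → 25 more payments.
Total paid = 27·$325.00 + $96.17 = $8,871.17; interest = $8,871.17 − $7,551.16 = $1,320.01.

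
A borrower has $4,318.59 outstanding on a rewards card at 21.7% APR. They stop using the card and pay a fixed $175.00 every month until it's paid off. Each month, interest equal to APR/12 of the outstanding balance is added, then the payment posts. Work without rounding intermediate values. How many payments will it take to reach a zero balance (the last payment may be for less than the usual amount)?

33 payments

Monthly rate r = 21.7%/12 = 1.80833% = 0.0180833.
Recurrence: B ← B·(1+r) − $175.00.
Month 1: interest $78.09; balance after payment $4,221.68.
Month 2: interest $76.34; balance after payment $4,123.03.
Closed form: n = −ln(1 − rB₀/P)/ln(1+r) = −ln(0.55375)/ln(1.01808) ≈ 32.979, so the balance reaches zero during payment 33.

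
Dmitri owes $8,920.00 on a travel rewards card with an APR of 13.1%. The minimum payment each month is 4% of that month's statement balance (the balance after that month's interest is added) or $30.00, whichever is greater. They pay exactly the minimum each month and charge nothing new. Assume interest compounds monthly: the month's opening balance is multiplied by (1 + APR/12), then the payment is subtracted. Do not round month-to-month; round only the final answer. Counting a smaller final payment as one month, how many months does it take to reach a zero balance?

112 months

Monthly rate r = 13.1%/12 = 1.09167% = 0.0109167.
While 4% of the post-interest balance exceeds $30.00, each month B ← (B·(1+r))·(1 − 0.04), i.e. B shrinks by the factor (1+r)·0.96 = 0.97048.
This holds for months 1–83. Entering month 84 the balance is $741.74; 4% of the post-interest balance is now below $30.00, so the flat $30.00 minimum applies from here.
From month 84 a fixed $30.00 at rate r clears $741.74 in 29 more payments. Total: 83 + 29 = 112 months.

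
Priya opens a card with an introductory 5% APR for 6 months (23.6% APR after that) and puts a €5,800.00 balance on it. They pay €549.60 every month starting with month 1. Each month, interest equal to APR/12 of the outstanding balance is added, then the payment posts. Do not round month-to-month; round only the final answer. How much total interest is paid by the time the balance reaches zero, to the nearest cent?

Promo months 1–6 at r₀ = 5%/12 = 0.00416667; months 7+ at r₁ = 23.6%/12 = 0.0196667.
After month 6: iterate B ← B·(1+r₀) − €549.60 for 6 months → €2,614.38.
Then at r₁ with €549.60/mo: n₂ = −ln(1 − r₁·B/P)/ln(1+r₁) ≈ 5.04 → 6 more payments.
Total paid = 11·€549.60 + €24.00 = €6,069.60; interest = €6,069.60 − €5,800.00 = €269.60.

€269.60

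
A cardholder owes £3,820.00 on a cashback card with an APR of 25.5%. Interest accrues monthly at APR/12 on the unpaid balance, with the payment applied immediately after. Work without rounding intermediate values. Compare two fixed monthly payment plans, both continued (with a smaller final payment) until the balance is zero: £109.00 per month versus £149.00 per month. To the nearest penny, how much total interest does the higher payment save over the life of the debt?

Monthly rate r = 25.5%/12 = 2.125% = 0.02125.
At £109.00/mo: n = ⌈−ln(1 − rB₀/P)/ln(1+r)⌉ = 65 payments (last £101.99); total interest = total paid − £3,820.00 = £3,257.99.
At £149.00/mo: 38 payments (last £64.18); total interest £1,757.18.
Interest saved = £3,257.99 − £1,757.18 = £1,500.81.

£1,500.81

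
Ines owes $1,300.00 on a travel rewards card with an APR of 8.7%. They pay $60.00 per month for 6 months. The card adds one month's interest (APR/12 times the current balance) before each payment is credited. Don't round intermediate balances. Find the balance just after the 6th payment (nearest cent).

Monthly rate r = 8.7%/12 = 0.725% = 0.00725.
Each month: B ← B·(1+r) − $60.00.
Month 1: interest $9.42; balance after payment $1,249.42.
Month 2: interest $9.06; balance after payment $1,198.48.
Month 3: interest $8.69; balance after payment $1,147.17.
Month 4: interest $8.32; balance after payment $1,095.49.
Month 5: interest $7.94; balance after payment $1,043.43.
Month 6: interest $7.56; balance after payment $991.00.

$991.00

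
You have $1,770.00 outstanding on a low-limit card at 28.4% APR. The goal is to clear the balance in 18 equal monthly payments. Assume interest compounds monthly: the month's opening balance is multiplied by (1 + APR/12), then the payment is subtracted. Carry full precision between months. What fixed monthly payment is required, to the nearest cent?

$121.90

Monthly rate r = 28.4%/12 = 2.36667% = 0.0236667.
Level-payment amortization: P = B₀·r / (1 − (1+r)^(−n)) = 1770.00·0.0236667 / (1 − 1.02367^(−18)).
Denominator 1 − (1+r)^(−18) = 0.343634283.
P = 41.89 / 0.343634283 ≈ 121.90.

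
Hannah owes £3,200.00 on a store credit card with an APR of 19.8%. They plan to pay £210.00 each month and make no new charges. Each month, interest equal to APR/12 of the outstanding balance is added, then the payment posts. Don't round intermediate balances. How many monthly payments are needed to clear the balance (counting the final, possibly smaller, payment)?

Monthly rate r = 19.8%/12 = 1.65% = 0.0165.
Recurrence: B ← B·(1+r) − £210.00.
Month 1: interest £52.80; balance after payment £3,042.80.
Month 2: interest £50.21; balance after payment £2,883.01.
Closed form: n = −ln(1 − rB₀/P)/ln(1+r) = −ln(0.74857)/ln(1.0165) ≈ 17.695, so the balance reaches zero during payment 18.

18 months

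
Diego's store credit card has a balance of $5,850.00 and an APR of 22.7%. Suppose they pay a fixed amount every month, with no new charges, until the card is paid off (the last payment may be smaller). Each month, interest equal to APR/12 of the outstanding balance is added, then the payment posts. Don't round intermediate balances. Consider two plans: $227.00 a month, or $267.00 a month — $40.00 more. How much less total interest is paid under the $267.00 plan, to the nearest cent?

$471.17

Monthly rate r = 22.7%/12 = 1.89167% = 0.0189167.
At $227.00/mo: n = ⌈−ln(1 − rB₀/P)/ln(1+r)⌉ = 36 payments (last $152.56); total interest = total paid − $5,850.00 = $2,247.56.
At $267.00/mo: 29 payments (last $150.39); total interest $1,776.39.
Interest saved = $2,247.56 − $1,776.39 = $471.17.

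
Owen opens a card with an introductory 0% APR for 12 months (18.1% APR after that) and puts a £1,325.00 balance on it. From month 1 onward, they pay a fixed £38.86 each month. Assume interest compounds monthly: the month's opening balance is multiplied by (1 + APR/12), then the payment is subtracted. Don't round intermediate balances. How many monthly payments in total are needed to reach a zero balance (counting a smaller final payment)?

40 months

Promo months 1–12 at r₀ = 0%/12 = 0; months 13+ at r₁ = 18.1%/12 = 0.0150833.
After month 12 (no interest yet): B = £1,325.00 − 12·£38.86 = £858.68.
Then at r₁ with £38.86/mo: n₂ = −ln(1 − r₁·B/P)/ln(1+r₁) ≈ 27.08 → 28 more payments.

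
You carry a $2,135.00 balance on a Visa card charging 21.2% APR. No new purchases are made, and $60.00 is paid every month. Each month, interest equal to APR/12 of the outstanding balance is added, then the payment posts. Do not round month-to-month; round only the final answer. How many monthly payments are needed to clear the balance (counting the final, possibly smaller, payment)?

57 payments

Monthly rate r = 21.2%/12 = 1.76667% = 0.0176667.
Recurrence: B ← B·(1+r) − $60.00.
Month 1: interest $37.72; balance after payment $2,112.72.
Month 2: interest $37.32; balance after payment $2,090.04.
Closed form: n = −ln(1 − rB₀/P)/ln(1+r) = −ln(0.37136)/ln(1.01767) ≈ 56.564, so the balance reaches zero during payment 57.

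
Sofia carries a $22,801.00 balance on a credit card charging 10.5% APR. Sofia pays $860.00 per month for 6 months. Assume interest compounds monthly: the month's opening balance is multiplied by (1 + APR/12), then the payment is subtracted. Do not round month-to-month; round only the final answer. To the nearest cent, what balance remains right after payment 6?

$18,750.34

Monthly rate r = 10.5%/12 = 0.875% = 0.00875.
Each month: B ← B·(1+r) − $860.00.
Month 1: interest $199.51; balance after payment $22,140.51.
Month 2: interest $193.73; balance after payment $21,474.24.
Month 3: interest $187.90; balance after payment $20,802.14.
Month 4: interest $182.02; balance after payment $20,124.16.
Month 5: interest $176.09; balance after payment $19,440.24.
Month 6: interest $170.10; balance after payment $18,750.34.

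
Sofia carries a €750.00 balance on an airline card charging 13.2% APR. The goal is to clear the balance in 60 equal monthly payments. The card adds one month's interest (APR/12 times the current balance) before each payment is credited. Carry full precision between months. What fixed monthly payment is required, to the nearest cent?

Monthly rate r = 13.2%/12 = 1.1% = 0.011.
Level-payment amortization: P = B₀·r / (1 − (1+r)^(−n)) = 750.00·0.011 / (1 − 1.011^(−60)).
Denominator 1 − (1+r)^(−60) = 0.481282781.
P = 8.25 / 0.481282781 ≈ 17.14.

€17.14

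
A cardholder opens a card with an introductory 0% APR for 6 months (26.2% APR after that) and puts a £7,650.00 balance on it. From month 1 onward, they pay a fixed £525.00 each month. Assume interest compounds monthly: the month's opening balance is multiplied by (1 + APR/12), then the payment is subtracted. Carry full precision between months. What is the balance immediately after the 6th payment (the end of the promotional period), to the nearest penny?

£4,500.00

Promo months 1–6 at r₀ = 0%/12 = 0; months 7+ at r₁ = 26.2%/12 = 0.0218333.
After month 6 (no interest yet): B = £7,650.00 − 6·£525.00 = £4,500.00.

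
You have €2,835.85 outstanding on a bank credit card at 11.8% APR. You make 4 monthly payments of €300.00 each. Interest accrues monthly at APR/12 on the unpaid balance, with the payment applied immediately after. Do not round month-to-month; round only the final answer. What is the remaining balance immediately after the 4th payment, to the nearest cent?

Monthly rate r = 11.8%/12 = 0.983333% = 0.00983333.
Each month: B ← B·(1+r) − €300.00.
Month 1: interest €27.89; balance after payment €2,563.74.
Month 2: interest €25.21; balance after payment €2,288.95.
Month 3: interest €22.51; balance after payment €2,011.45.
Month 4: interest €19.78; balance after payment €1,731.23.

€1,731.23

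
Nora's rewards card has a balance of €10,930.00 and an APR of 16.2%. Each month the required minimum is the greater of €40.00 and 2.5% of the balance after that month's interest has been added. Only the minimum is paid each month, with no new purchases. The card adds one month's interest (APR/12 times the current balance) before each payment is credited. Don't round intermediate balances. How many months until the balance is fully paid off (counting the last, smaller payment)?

220 months

Monthly rate r = 16.2%/12 = 1.35% = 0.0135.
While 2.5% of the post-interest balance exceeds €40.00, each month B ← (B·(1+r))·(1 − 0.025), i.e. B shrinks by the factor (1+r)·0.975 = 0.98816.
This holds for months 1–163. Entering month 164 the balance is €1,569.08; 2.5% of the post-interest balance is now below €40.00, so the flat €40.00 minimum applies from here.
From month 164 a fixed €40.00 at rate r clears €1,569.08 in 57 more payments. Total: 163 + 57 = 220 months.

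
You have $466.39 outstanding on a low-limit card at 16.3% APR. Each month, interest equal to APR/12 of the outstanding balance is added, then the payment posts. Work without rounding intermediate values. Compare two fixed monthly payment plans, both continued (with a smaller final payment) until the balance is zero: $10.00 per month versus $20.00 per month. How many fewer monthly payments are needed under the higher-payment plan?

46 fewer payments

Monthly rate r = 16.3%/12 = 1.35833% = 0.0135833.
At $10.00/mo: n = ⌈−ln(1 − rB₀/P)/ln(1+r)⌉ = 75 payments (last $4.01); total interest = total paid − $466.39 = $277.62.
At $20.00/mo: 29 payments (last $4.66); total interest $98.27.
Payments saved = 75 − 29 = 46.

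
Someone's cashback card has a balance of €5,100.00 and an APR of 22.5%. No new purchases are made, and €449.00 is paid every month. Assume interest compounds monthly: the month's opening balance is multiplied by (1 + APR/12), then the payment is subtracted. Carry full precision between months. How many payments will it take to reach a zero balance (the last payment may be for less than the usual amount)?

Monthly rate r = 22.5%/12 = 1.875% = 0.01875.
Recurrence: B ← B·(1+r) − €449.00.
Month 1: interest €95.62; balance after payment €4,746.62.
Month 2: interest €89.00; balance after payment €4,386.62.
Closed form: n = −ln(1 − rB₀/P)/ln(1+r) = −ln(0.78703)/ln(1.01875) ≈ 12.892, so the balance reaches zero during payment 13.

13 payments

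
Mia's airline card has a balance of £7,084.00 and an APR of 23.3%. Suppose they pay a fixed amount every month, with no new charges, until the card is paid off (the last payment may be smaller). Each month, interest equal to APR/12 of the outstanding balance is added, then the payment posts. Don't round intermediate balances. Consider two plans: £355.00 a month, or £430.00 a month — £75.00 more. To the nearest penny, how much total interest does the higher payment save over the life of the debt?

£429.22

Monthly rate r = 23.3%/12 = 1.94167% = 0.0194167.
At £355.00/mo: n = ⌈−ln(1 − rB₀/P)/ln(1+r)⌉ = 26 payments (last £173.90); total interest = total paid − £7,084.00 = £1,964.90.
At £430.00/mo: 21 payments (last £19.68); total interest £1,535.68.
Interest saved = £1,964.90 − £1,535.68 = £429.22.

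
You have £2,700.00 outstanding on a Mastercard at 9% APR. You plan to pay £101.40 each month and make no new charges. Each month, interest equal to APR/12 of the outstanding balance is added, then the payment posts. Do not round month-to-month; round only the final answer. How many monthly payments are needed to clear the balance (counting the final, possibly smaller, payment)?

Monthly rate r = 9%/12 = 0.75% = 0.0075.
Recurrence: B ← B·(1+r) − £101.40.
Month 1: interest £20.25; balance after payment £2,618.85.
Month 2: interest £19.64; balance after payment £2,537.09.
Closed form: n = −ln(1 − rB₀/P)/ln(1+r) = −ln(0.8003)/ln(1.0075) ≈ 29.814, so the balance reaches zero during payment 30.

30 months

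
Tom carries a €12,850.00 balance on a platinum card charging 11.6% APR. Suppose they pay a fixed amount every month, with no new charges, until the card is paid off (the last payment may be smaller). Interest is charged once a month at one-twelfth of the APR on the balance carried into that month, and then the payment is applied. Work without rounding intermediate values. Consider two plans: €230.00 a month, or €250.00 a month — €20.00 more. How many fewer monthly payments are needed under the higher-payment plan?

9 fewer payments

Monthly rate r = 11.6%/12 = 0.966667% = 0.00966667.
At €230.00/mo: n = ⌈−ln(1 − rB₀/P)/ln(1+r)⌉ = 81 payments (last €169.17); total interest = total paid − €12,850.00 = €5,719.17.
At €250.00/mo: 72 payments (last €100.67); total interest €5,000.67.
Payments saved = 81 − 72 = 9.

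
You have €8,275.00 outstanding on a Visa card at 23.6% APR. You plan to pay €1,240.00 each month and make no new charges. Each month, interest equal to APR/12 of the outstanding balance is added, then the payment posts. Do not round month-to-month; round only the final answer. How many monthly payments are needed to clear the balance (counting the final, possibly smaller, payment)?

8 months

Monthly rate r = 23.6%/12 = 1.96667% = 0.0196667.
Recurrence: B ← B·(1+r) − €1,240.00.
Month 1: interest €162.74; balance after payment €7,197.74.
Month 2: interest €141.56; balance after payment €6,099.30.
Closed form: n = −ln(1 − rB₀/P)/ln(1+r) = −ln(0.86876)/ln(1.01967) ≈ 7.224, so the balance reaches zero during payment 8.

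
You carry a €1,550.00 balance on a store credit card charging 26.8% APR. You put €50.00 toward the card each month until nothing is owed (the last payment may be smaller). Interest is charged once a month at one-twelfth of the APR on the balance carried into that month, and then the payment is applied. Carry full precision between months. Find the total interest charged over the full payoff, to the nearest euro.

Monthly rate r = 26.8%/12 = 2.23333% = 0.0223333.
Payoff takes n = ⌈−ln(1 − rB₀/P)/ln(1+r)⌉ = ⌈53.367⌉ = 54 payments; the last is €18.45.
Total paid = 53·€50.00 + €18.45 = €2,668.45.
Total interest = total paid − principal = €2,668.45 − €1,550.00 = €1,118.45.

€1,118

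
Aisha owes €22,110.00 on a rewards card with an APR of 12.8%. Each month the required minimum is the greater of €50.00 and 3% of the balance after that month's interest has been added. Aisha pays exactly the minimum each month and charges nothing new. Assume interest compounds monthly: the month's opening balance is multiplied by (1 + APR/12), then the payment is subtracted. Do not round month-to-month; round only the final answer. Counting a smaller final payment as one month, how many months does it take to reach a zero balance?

172 months

Monthly rate r = 12.8%/12 = 1.06667% = 0.0106667.
While 3% of the post-interest balance exceeds €50.00, each month B ← (B·(1+r))·(1 − 0.03), i.e. B shrinks by the factor (1+r)·0.97 = 0.98035.
This holds for months 1–131. Entering month 132 the balance is €1,641.82; 3% of the post-interest balance is now below €50.00, so the flat €50.00 minimum applies from here.
From month 132 a fixed €50.00 at rate r clears €1,641.82 in 41 more payments. Total: 131 + 41 = 172 months.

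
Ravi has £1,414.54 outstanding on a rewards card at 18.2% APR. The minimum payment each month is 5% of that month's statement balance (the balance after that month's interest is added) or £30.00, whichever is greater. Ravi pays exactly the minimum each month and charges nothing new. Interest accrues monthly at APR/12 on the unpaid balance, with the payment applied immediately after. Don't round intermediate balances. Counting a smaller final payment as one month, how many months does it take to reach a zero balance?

Monthly rate r = 18.2%/12 = 1.51667% = 0.0151667.
While 5% of the post-interest balance exceeds £30.00, each month B ← (B·(1+r))·(1 − 0.05), i.e. B shrinks by the factor (1+r)·0.95 = 0.96441.
This holds for months 1–25. Entering month 26 the balance is £571.66; 5% of the post-interest balance is now below £30.00, so the flat £30.00 minimum applies from here.
From month 26 a fixed £30.00 at rate r clears £571.66 in 23 more payments. Total: 25 + 23 = 48 months.

48 months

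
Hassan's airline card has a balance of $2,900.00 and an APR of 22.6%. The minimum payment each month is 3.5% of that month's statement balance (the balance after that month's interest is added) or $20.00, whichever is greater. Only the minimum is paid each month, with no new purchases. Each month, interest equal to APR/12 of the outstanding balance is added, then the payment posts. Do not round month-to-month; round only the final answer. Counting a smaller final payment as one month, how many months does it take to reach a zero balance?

138 months

Monthly rate r = 22.6%/12 = 1.88333% = 0.0188333.
While 3.5% of the post-interest balance exceeds $20.00, each month B ← (B·(1+r))·(1 − 0.035), i.e. B shrinks by the factor (1+r)·0.965 = 0.98317.
This holds for months 1–97. Entering month 98 the balance is $559.18; 3.5% of the post-interest balance is now below $20.00, so the flat $20.00 minimum applies from here.
From month 98 a fixed $20.00 at rate r clears $559.18 in 41 more payments. Total: 97 + 41 = 138 months.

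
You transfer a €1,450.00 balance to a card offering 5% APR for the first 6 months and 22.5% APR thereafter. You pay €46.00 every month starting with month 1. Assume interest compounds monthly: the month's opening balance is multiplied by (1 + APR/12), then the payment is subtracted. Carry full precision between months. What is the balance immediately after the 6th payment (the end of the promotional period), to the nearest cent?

€1,207.74

Promo months 1–6 at r₀ = 5%/12 = 0.00416667; months 7+ at r₁ = 22.5%/12 = 0.01875.
After month 6: iterate B ← B·(1+r₀) − €46.00 for 6 months → €1,207.74.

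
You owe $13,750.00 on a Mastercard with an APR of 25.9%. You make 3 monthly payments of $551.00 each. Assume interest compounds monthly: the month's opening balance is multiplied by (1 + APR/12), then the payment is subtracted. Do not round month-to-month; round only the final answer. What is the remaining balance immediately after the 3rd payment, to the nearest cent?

$12,970.73

Monthly rate r = 25.9%/12 = 2.15833% = 0.0215833.
Each month: B ← B·(1+r) − $551.00.
Month 1: interest $296.77; balance after payment $13,495.77.
Month 2: interest $291.28; balance after payment $13,236.05.
Month 3: interest $285.68; balance after payment $12,970.73.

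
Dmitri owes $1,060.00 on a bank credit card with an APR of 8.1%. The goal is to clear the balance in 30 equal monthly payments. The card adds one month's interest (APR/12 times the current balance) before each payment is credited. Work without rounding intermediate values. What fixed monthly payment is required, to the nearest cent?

$39.15

Monthly rate r = 8.1%/12 = 0.675% = 0.00675.
Level-payment amortization: P = B₀·r / (1 − (1+r)^(−n)) = 1060.00·0.00675 / (1 − 1.00675^(−30)).
Denominator 1 − (1+r)^(−30) = 0.182757673.
P = 7.155 / 0.182757673 ≈ 39.15.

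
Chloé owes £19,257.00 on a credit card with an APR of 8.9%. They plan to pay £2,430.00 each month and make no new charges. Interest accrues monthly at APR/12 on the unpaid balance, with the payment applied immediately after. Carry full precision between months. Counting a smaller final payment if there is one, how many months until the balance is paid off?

9 months

Monthly rate r = 8.9%/12 = 0.741667% = 0.00741667.
Recurrence: B ← B·(1+r) − £2,430.00.
Month 1: interest £142.82; balance after payment £16,969.82.
Month 2: interest £125.86; balance after payment £14,665.68.
Closed form: n = −ln(1 − rB₀/P)/ln(1+r) = −ln(0.94123)/ln(1.00742) ≈ 8.197, so the balance reaches zero during payment 9.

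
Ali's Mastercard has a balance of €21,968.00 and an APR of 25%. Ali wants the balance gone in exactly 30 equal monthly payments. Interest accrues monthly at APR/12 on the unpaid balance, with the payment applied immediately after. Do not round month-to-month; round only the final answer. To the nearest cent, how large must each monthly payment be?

€992.14

Monthly rate r = 25%/12 = 2.08333% = 0.0208333.
Level-payment amortization: P = B₀·r / (1 − (1+r)^(−n)) = 21968.00·0.0208333 / (1 − 1.02083^(−30)).
Denominator 1 − (1+r)^(−30) = 0.461290393.
P = 457.667 / 0.461290393 ≈ 992.14.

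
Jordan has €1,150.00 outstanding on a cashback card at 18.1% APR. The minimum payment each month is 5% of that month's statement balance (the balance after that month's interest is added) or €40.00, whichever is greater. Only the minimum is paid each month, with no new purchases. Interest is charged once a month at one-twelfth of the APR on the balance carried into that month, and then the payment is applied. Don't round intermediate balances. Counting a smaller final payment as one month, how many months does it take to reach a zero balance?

Monthly rate r = 18.1%/12 = 1.50833% = 0.0150833.
While 5% of the post-interest balance exceeds €40.00, each month B ← (B·(1+r))·(1 − 0.05), i.e. B shrinks by the factor (1+r)·0.95 = 0.96433.
This holds for months 1–11. Entering month 12 the balance is €771.22; 5% of the post-interest balance is now below €40.00, so the flat €40.00 minimum applies from here.
From month 12 a fixed €40.00 at rate r clears €771.22 in 23 more payments. Total: 11 + 23 = 34 months.

34 months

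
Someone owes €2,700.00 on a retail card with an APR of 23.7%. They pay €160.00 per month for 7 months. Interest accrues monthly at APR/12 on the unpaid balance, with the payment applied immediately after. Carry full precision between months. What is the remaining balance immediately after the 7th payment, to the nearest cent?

€1,907.55

Monthly rate r = 23.7%/12 = 1.975% = 0.01975.
Each month: B ← B·(1+r) − €160.00.
Month 1: interest €53.33; balance after payment €2,593.32.
Month 2: interest €51.22; balance after payment €2,484.54.
Month 3: interest €49.07; balance after payment €2,373.61.
Month 4: interest €46.88; balance after payment €2,260.49.
Month 5: interest €44.64; balance after payment €2,145.14.
Month 6: interest €42.37; balance after payment €2,027.50.
Month 7: interest €40.04; balance after payment €1,907.55.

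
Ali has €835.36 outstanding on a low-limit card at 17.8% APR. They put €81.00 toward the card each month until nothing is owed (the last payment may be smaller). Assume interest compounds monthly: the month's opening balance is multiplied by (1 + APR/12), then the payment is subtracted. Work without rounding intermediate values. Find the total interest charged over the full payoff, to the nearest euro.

Monthly rate r = 17.8%/12 = 1.48333% = 0.0148333.
Payoff takes n = ⌈−ln(1 − rB₀/P)/ln(1+r)⌉ = ⌈11.276⌉ = 12 payments; the last is €22.45.
Total paid = 11·€81.00 + €22.45 = €913.45.
Total interest = total paid − principal = €913.45 − €835.36 = €78.09.

€78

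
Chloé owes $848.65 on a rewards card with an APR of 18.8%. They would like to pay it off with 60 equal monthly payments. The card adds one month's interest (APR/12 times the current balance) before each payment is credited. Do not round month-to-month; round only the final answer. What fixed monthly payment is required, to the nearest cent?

Monthly rate r = 18.8%/12 = 1.56667% = 0.0156667.
Level-payment amortization: P = B₀·r / (1 − (1+r)^(−n)) = 848.65·0.0156667 / (1 − 1.01567^(−60)).
Denominator 1 − (1+r)^(−60) = 0.606515137.
P = 13.2955 / 0.606515137 ≈ 21.92.

$21.92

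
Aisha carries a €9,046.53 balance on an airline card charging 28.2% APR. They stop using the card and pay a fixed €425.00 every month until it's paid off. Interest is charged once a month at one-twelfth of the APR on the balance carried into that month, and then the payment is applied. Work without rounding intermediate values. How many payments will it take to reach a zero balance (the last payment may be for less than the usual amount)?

30 months

Monthly rate r = 28.2%/12 = 2.35% = 0.0235.
Recurrence: B ← B·(1+r) − €425.00.
Month 1: interest €212.59; balance after payment €8,834.12.
Month 2: interest €207.60; balance after payment €8,616.73.
Closed form: n = −ln(1 − rB₀/P)/ln(1+r) = −ln(0.49978)/ln(1.0235) ≈ 29.860, so the balance reaches zero during payment 30.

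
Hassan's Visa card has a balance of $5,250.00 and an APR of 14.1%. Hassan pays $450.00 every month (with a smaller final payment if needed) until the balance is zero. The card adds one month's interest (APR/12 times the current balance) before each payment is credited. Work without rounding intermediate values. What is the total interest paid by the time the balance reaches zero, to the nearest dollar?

$430

Monthly rate r = 14.1%/12 = 1.175% = 0.01175.
Payoff takes n = ⌈−ln(1 − rB₀/P)/ln(1+r)⌉ = ⌈12.621⌉ = 13 payments; the last is $280.26.
Total paid = 12·$450.00 + $280.26 = $5,680.26.
Total interest = total paid − principal = $5,680.26 − $5,250.00 = $430.26.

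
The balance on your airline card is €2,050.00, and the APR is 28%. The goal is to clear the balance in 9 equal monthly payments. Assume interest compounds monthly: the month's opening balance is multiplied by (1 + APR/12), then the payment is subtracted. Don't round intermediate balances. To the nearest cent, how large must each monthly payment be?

€255.17

Monthly rate r = 28%/12 = 2.33333% = 0.0233333.
Level-payment amortization: P = B₀·r / (1 − (1+r)^(−n)) = 2050.00·0.0233333 / (1 − 1.02333^(−9)).
Denominator 1 − (1+r)^(−9) = 0.187457823.
P = 47.8333 / 0.187457823 ≈ 255.17.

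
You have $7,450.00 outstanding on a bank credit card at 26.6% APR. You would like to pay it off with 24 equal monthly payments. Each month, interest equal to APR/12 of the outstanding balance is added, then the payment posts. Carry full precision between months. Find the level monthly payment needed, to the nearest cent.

$403.62

Monthly rate r = 26.6%/12 = 2.21667% = 0.0221667.
Level-payment amortization: P = B₀·r / (1 − (1+r)^(−n)) = 7450.00·0.0221667 / (1 − 1.02217^(−24)).
Denominator 1 − (1+r)^(−24) = 0.4091478.
P = 165.142 / 0.4091478 ≈ 403.62.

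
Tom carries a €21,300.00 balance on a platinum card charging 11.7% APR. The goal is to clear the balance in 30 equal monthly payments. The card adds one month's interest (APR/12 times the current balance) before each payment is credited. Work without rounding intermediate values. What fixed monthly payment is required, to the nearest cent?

Monthly rate r = 11.7%/12 = 0.975% = 0.00975.
Level-payment amortization: P = B₀·r / (1 − (1+r)^(−n)) = 21300.00·0.00975 / (1 − 1.00975^(−30)).
Denominator 1 − (1+r)^(−30) = 0.25254656.
P = 207.675 / 0.25254656 ≈ 822.32.

€822.32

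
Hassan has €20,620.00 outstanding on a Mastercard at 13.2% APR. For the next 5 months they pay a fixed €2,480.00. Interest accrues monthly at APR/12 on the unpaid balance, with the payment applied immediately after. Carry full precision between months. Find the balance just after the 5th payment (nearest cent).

Monthly rate r = 13.2%/12 = 1.1% = 0.011.
Each month: B ← B·(1+r) − €2,480.00.
Month 1: interest €226.82; balance after payment €18,366.82.
Month 2: interest €202.04; balance after payment €16,088.86.
Month 3: interest €176.98; balance after payment €13,785.83.
Month 4: interest €151.64; balance after payment €11,457.48.
Month 5: interest €126.03; balance after payment €9,103.51.

€9,103.51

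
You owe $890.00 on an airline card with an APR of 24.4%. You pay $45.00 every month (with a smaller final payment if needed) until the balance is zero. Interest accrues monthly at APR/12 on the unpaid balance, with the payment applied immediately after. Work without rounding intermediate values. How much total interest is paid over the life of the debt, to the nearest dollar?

Monthly rate r = 24.4%/12 = 2.03333% = 0.0203333.
Payoff takes n = ⌈−ln(1 − rB₀/P)/ln(1+r)⌉ = ⌈25.555⌉ = 26 payments; the last is $25.10.
Total paid = 25·$45.00 + $25.10 = $1,150.10.
Total interest = total paid − principal = $1,150.10 − $890.00 = $260.10.

$260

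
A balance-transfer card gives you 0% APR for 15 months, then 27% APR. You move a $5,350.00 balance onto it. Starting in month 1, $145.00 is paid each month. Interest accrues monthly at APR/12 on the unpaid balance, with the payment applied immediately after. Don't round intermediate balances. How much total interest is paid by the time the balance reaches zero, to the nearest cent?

$1,247.61

Promo months 1–15 at r₀ = 0%/12 = 0; months 16+ at r₁ = 27%/12 = 0.0225.
After month 15 (no interest yet): B = $5,350.00 − 15·$145.00 = $3,175.00.
Then at r₁ with $145.00/mo: n₂ = −ln(1 − r₁·B/P)/ln(1+r₁) ≈ 30.50 → 31 more payments.
Total paid = 45·$145.00 + $72.61 = $6,597.61; interest = $6,597.61 − $5,350.00 = $1,247.61.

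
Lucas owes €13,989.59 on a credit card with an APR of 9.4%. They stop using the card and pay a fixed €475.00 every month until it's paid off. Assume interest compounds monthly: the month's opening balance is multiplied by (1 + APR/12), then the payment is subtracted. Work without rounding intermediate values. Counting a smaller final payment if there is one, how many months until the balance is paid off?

Monthly rate r = 9.4%/12 = 0.783333% = 0.00783333.
Recurrence: B ← B·(1+r) − €475.00.
Month 1: interest €109.59; balance after payment €13,624.18.
Month 2: interest €106.72; balance after payment €13,255.90.
Closed form: n = −ln(1 − rB₀/P)/ln(1+r) = −ln(0.76929)/ln(1.00783) ≈ 33.614, so the balance reaches zero during payment 34.

34 months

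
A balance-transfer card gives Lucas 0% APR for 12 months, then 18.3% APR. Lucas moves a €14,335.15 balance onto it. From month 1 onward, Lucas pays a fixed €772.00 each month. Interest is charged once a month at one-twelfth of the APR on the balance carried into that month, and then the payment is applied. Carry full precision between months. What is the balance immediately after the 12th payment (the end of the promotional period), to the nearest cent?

Promo months 1–12 at r₀ = 0%/12 = 0; months 13+ at r₁ = 18.3%/12 = 0.01525.
After month 12 (no interest yet): B = €14,335.15 − 12·€772.00 = €5,071.15.

€5,071.15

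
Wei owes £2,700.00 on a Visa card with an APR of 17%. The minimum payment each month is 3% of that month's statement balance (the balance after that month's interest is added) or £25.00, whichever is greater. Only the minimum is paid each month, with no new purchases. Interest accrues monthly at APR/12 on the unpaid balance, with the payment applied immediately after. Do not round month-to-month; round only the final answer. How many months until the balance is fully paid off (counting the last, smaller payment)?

Monthly rate r = 17%/12 = 1.41667% = 0.0141667.
While 3% of the post-interest balance exceeds £25.00, each month B ← (B·(1+r))·(1 − 0.03), i.e. B shrinks by the factor (1+r)·0.97 = 0.98374.
This holds for months 1–73. Entering month 74 the balance is £815.98; 3% of the post-interest balance is now below £25.00, so the flat £25.00 minimum applies from here.
From month 74 a fixed £25.00 at rate r clears £815.98 in 45 more payments. Total: 73 + 45 = 118 months.

118 months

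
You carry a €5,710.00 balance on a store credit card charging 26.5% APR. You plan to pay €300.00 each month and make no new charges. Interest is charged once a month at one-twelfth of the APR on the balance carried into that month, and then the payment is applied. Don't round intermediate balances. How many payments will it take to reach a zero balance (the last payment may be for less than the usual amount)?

Monthly rate r = 26.5%/12 = 2.20833% = 0.0220833.
Recurrence: B ← B·(1+r) − €300.00.
Month 1: interest €126.10; balance after payment €5,536.10.
Month 2: interest €122.26; balance after payment €5,358.35.
Closed form: n = −ln(1 − rB₀/P)/ln(1+r) = −ln(0.57968)/ln(1.02208) ≈ 24.963, so the balance reaches zero during payment 25.

25 payments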